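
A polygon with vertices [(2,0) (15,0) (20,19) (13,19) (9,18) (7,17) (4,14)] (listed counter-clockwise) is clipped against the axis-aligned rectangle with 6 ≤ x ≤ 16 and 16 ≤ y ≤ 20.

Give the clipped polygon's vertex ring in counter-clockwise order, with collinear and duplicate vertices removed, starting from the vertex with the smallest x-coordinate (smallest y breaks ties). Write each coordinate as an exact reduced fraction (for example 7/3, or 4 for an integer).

1. After x ≥ 6: [(6,0) (15,0) (20,19) (13,19) (9,18) (7,17) (6,16)]
2. After x ≤ 16: [(6,0) (15,0) (16,19/5) (16,19) (13,19) (9,18) (7,17) (6,16)]
3. After y ≥ 16: [(6,16) (16,16) (16,19) (13,19) (9,18) (7,17) (6,16)]
4. After y ≤ 20: [(6,16) (16,16) (16,19) (13,19) (9,18) (7,17) (6,16)]
5. Canonical ring: [(6,16) (16,16) (16,19) (13,19) (9,18) (7,17)]

Clipped polygon: [(6,16) (16,16) (16,19) (13,19) (9,18) (7,17)]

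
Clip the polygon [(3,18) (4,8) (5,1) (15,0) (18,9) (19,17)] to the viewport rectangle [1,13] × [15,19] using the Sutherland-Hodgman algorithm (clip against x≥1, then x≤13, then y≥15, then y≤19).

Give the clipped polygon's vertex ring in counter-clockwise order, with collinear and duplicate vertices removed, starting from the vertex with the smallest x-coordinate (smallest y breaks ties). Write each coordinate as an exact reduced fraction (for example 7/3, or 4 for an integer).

Clipped polygon: [(3,18) (33/10,15) (13,15) (13,139/8)]

1. After x ≥ 1: [(3,18) (4,8) (5,1) (15,0) (18,9) (19,17)]
2. After x ≤ 13: [(13,139/8) (3,18) (4,8) (5,1) (13,1/5)]
3. After y ≥ 15: [(13,15) (13,139/8) (3,18) (33/10,15)]
4. After y ≤ 19: [(13,15) (13,139/8) (3,18) (33/10,15)]
5. Canonical ring: [(3,18) (33/10,15) (13,15) (13,139/8)]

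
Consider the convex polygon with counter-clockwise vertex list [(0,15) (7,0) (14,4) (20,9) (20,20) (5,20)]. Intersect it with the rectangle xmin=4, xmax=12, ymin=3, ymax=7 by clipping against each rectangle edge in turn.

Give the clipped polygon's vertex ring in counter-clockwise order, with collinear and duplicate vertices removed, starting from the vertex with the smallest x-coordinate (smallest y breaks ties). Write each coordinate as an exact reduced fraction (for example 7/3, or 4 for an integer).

Clipped polygon: [(4,45/7) (28/5,3) (12,3) (12,7) (4,7)]

1. After x ≥ 4: [(4,19) (4,45/7) (7,0) (14,4) (20,9) (20,20) (5,20)]
2. After x ≤ 12: [(4,19) (4,45/7) (7,0) (12,20/7) (12,20) (5,20)]
3. After y ≥ 3: [(4,19) (4,45/7) (28/5,3) (12,3) (12,20) (5,20)]
4. After y ≤ 7: [(4,7) (4,45/7) (28/5,3) (12,3) (12,7)]
5. Canonical ring: [(4,45/7) (28/5,3) (12,3) (12,7) (4,7)]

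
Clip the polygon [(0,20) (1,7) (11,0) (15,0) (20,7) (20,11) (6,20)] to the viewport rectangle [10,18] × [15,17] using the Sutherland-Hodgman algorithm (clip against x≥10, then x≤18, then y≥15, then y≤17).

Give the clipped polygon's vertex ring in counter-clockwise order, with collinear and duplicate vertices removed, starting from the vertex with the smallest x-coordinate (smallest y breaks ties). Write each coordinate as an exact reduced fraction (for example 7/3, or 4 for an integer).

1. After x ≥ 10: [(10,7/10) (11,0) (15,0) (20,7) (20,11) (10,122/7)]
2. After x ≤ 18: [(10,7/10) (11,0) (15,0) (18,21/5) (18,86/7) (10,122/7)]
3. After y ≥ 15: [(10,15) (124/9,15) (10,122/7)]
4. After y ≤ 17: [(10,17) (10,15) (124/9,15) (32/3,17)]
5. Canonical ring: [(10,15) (124/9,15) (32/3,17) (10,17)]

Clipped polygon: [(10,15) (124/9,15) (32/3,17) (10,17)]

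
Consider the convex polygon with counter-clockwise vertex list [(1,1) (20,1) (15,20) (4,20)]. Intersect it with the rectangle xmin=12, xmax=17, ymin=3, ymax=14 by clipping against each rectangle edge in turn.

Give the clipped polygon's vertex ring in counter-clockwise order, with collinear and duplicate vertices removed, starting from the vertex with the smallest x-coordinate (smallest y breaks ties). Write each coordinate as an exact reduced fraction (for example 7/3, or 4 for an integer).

1. After x ≥ 12: [(12,1) (20,1) (15,20) (12,20)]
2. After x ≤ 17: [(12,1) (17,1) (17,62/5) (15,20) (12,20)]
3. After y ≥ 3: [(12,3) (17,3) (17,62/5) (15,20) (12,20)]
4. After y ≤ 14: [(12,14) (12,3) (17,3) (17,62/5) (315/19,14)]
5. Canonical ring: [(12,3) (17,3) (17,62/5) (315/19,14) (12,14)]

Clipped polygon: [(12,3) (17,3) (17,62/5) (315/19,14) (12,14)]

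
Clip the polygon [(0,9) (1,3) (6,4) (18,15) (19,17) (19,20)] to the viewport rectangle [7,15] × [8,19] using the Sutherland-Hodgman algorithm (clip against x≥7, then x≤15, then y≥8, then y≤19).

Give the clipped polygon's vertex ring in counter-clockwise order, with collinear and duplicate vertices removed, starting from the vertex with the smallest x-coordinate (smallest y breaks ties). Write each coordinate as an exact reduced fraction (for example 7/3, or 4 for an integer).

Clipped polygon: [(7,8) (114/11,8) (15,49/4) (15,336/19) (7,248/19)]

1. After x ≥ 7: [(7,248/19) (7,59/12) (18,15) (19,17) (19,20)]
2. After x ≤ 15: [(15,336/19) (7,248/19) (7,59/12) (15,49/4)]
3. After y ≥ 8: [(15,336/19) (7,248/19) (7,8) (114/11,8) (15,49/4)]
4. After y ≤ 19: [(15,336/19) (7,248/19) (7,8) (114/11,8) (15,49/4)]
5. Canonical ring: [(7,8) (114/11,8) (15,49/4) (15,336/19) (7,248/19)]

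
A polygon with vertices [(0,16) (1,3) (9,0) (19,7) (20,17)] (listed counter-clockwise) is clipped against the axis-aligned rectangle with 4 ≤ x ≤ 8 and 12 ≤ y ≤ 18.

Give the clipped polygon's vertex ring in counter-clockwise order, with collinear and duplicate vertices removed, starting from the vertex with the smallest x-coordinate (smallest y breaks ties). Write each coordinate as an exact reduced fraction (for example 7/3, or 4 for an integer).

1. After x ≥ 4: [(4,81/5) (4,15/8) (9,0) (19,7) (20,17)]
2. After x ≤ 8: [(8,82/5) (4,81/5) (4,15/8) (8,3/8)]
3. After y ≥ 12: [(8,12) (8,82/5) (4,81/5) (4,12)]
4. After y ≤ 18: [(8,12) (8,82/5) (4,81/5) (4,12)]
5. Canonical ring: [(4,12) (8,12) (8,82/5) (4,81/5)]

Clipped polygon: [(4,12) (8,12) (8,82/5) (4,81/5)]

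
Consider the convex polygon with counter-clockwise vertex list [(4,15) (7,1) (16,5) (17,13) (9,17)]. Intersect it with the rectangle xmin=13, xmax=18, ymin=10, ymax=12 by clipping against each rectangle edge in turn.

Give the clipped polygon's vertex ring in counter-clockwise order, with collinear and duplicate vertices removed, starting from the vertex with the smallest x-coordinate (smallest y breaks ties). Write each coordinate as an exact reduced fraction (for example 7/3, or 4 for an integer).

1. After x ≥ 13: [(13,11/3) (16,5) (17,13) (13,15)]
2. After x ≤ 18: [(13,11/3) (16,5) (17,13) (13,15)]
3. After y ≥ 10: [(13,10) (133/8,10) (17,13) (13,15)]
4. After y ≤ 12: [(13,12) (13,10) (133/8,10) (135/8,12)]
5. Canonical ring: [(13,10) (133/8,10) (135/8,12) (13,12)]

Clipped polygon: [(13,10) (133/8,10) (135/8,12) (13,12)]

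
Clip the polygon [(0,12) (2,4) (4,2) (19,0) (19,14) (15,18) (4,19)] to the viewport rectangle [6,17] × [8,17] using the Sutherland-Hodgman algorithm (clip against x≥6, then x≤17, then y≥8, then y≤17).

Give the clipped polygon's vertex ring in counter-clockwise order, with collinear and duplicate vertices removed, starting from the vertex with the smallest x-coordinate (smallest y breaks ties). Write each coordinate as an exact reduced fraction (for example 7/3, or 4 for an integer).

Clipped polygon: [(6,8) (17,8) (17,16) (16,17) (6,17)]

1. After x ≥ 6: [(6,26/15) (19,0) (19,14) (15,18) (6,207/11)]
2. After x ≤ 17: [(6,26/15) (17,4/15) (17,16) (15,18) (6,207/11)]
3. After y ≥ 8: [(6,8) (17,8) (17,16) (15,18) (6,207/11)]
4. After y ≤ 17: [(6,17) (6,8) (17,8) (17,16) (16,17)]
5. Canonical ring: [(6,8) (17,8) (17,16) (16,17) (6,17)]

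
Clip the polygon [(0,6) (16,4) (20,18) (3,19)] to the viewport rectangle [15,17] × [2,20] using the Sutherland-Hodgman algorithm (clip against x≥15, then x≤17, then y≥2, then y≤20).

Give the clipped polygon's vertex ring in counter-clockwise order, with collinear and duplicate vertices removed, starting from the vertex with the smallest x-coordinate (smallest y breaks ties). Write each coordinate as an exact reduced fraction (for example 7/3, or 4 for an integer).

1. After x ≥ 15: [(15,33/8) (16,4) (20,18) (15,311/17)]
2. After x ≤ 17: [(15,33/8) (16,4) (17,15/2) (17,309/17) (15,311/17)]
3. After y ≥ 2: [(15,33/8) (16,4) (17,15/2) (17,309/17) (15,311/17)]
4. After y ≤ 20: [(15,33/8) (16,4) (17,15/2) (17,309/17) (15,311/17)]
5. Canonical ring: [(15,33/8) (16,4) (17,15/2) (17,309/17) (15,311/17)]

Clipped polygon: [(15,33/8) (16,4) (17,15/2) (17,309/17) (15,311/17)]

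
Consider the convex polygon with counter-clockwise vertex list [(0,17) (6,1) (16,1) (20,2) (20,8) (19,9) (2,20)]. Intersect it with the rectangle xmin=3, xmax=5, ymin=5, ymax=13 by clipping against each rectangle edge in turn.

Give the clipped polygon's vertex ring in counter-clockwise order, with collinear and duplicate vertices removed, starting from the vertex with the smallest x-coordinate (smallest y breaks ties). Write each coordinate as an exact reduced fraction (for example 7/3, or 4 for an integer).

1. After x ≥ 3: [(3,9) (6,1) (16,1) (20,2) (20,8) (19,9) (3,329/17)]
2. After x ≤ 5: [(3,9) (5,11/3) (5,307/17) (3,329/17)]
3. After y ≥ 5: [(3,9) (9/2,5) (5,5) (5,307/17) (3,329/17)]
4. After y ≤ 13: [(3,13) (3,9) (9/2,5) (5,5) (5,13)]
5. Canonical ring: [(3,9) (9/2,5) (5,5) (5,13) (3,13)]

Clipped polygon: [(3,9) (9/2,5) (5,5) (5,13) (3,13)]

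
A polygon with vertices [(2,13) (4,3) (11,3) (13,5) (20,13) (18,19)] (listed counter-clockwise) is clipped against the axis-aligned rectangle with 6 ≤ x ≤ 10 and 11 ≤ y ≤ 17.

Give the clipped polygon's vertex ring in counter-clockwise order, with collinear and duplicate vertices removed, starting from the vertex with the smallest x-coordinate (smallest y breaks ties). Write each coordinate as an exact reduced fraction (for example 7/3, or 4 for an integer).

Clipped polygon: [(6,11) (10,11) (10,16) (6,29/2)]

1. After x ≥ 6: [(6,29/2) (6,3) (11,3) (13,5) (20,13) (18,19)]
2. After x ≤ 10: [(10,16) (6,29/2) (6,3) (10,3)]
3. After y ≥ 11: [(10,11) (10,16) (6,29/2) (6,11)]
4. After y ≤ 17: [(10,11) (10,16) (6,29/2) (6,11)]
5. Canonical ring: [(6,11) (10,11) (10,16) (6,29/2)]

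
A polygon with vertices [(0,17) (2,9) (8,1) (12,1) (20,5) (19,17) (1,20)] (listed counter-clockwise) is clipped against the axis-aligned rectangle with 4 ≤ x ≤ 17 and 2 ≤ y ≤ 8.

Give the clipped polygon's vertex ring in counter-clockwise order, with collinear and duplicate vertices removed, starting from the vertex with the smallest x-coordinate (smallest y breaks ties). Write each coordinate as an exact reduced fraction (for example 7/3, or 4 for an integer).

Clipped polygon: [(4,19/3) (29/4,2) (14,2) (17,7/2) (17,8) (4,8)]

1. After x ≥ 4: [(4,19/3) (8,1) (12,1) (20,5) (19,17) (4,39/2)]
2. After x ≤ 17: [(4,19/3) (8,1) (12,1) (17,7/2) (17,52/3) (4,39/2)]
3. After y ≥ 2: [(4,19/3) (29/4,2) (14,2) (17,7/2) (17,52/3) (4,39/2)]
4. After y ≤ 8: [(4,8) (4,19/3) (29/4,2) (14,2) (17,7/2) (17,8)]
5. Canonical ring: [(4,19/3) (29/4,2) (14,2) (17,7/2) (17,8) (4,8)]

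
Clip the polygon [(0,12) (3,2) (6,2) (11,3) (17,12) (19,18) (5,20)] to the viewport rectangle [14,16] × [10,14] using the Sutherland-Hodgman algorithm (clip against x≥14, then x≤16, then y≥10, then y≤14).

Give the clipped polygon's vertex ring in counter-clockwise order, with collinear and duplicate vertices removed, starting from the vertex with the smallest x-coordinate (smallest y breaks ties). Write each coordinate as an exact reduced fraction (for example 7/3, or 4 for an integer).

Clipped polygon: [(14,10) (47/3,10) (16,21/2) (16,14) (14,14)]

1. After x ≥ 14: [(14,15/2) (17,12) (19,18) (14,131/7)]
2. After x ≤ 16: [(14,15/2) (16,21/2) (16,129/7) (14,131/7)]
3. After y ≥ 10: [(14,10) (47/3,10) (16,21/2) (16,129/7) (14,131/7)]
4. After y ≤ 14: [(14,14) (14,10) (47/3,10) (16,21/2) (16,14)]
5. Canonical ring: [(14,10) (47/3,10) (16,21/2) (16,14) (14,14)]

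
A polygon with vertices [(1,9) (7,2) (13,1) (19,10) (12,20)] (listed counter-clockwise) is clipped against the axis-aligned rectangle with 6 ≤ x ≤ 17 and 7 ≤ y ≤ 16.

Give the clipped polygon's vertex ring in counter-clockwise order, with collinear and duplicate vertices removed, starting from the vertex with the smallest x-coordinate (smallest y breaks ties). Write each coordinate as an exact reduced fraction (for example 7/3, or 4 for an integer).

Clipped polygon: [(6,7) (17,7) (17,90/7) (74/5,16) (8,16) (6,14)]

1. After x ≥ 6: [(6,14) (6,19/6) (7,2) (13,1) (19,10) (12,20)]
2. After x ≤ 17: [(6,14) (6,19/6) (7,2) (13,1) (17,7) (17,90/7) (12,20)]
3. After y ≥ 7: [(6,14) (6,7) (17,7) (17,7) (17,90/7) (12,20)]
4. After y ≤ 16: [(8,16) (6,14) (6,7) (17,7) (17,7) (17,90/7) (74/5,16)]
5. Canonical ring: [(6,7) (17,7) (17,90/7) (74/5,16) (8,16) (6,14)]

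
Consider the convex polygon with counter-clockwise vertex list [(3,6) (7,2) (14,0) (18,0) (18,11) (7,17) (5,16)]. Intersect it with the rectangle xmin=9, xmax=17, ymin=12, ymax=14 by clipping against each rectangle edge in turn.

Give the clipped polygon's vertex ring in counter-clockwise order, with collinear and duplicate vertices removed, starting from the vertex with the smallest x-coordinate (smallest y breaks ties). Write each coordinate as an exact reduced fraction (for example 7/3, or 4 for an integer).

Clipped polygon: [(9,12) (97/6,12) (25/2,14) (9,14)]

1. After x ≥ 9: [(9,10/7) (14,0) (18,0) (18,11) (9,175/11)]
2. After x ≤ 17: [(9,10/7) (14,0) (17,0) (17,127/11) (9,175/11)]
3. After y ≥ 12: [(9,12) (97/6,12) (9,175/11)]
4. After y ≤ 14: [(9,14) (9,12) (97/6,12) (25/2,14)]
5. Canonical ring: [(9,12) (97/6,12) (25/2,14) (9,14)]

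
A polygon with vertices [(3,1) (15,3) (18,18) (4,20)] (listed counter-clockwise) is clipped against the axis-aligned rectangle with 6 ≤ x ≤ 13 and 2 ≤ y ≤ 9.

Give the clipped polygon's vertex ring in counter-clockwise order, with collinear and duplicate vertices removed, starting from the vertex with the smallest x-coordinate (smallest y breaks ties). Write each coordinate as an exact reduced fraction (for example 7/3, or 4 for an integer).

1. After x ≥ 6: [(6,3/2) (15,3) (18,18) (6,138/7)]
2. After x ≤ 13: [(6,3/2) (13,8/3) (13,131/7) (6,138/7)]
3. After y ≥ 2: [(6,2) (9,2) (13,8/3) (13,131/7) (6,138/7)]
4. After y ≤ 9: [(6,9) (6,2) (9,2) (13,8/3) (13,9)]
5. Canonical ring: [(6,2) (9,2) (13,8/3) (13,9) (6,9)]

Clipped polygon: [(6,2) (9,2) (13,8/3) (13,9) (6,9)]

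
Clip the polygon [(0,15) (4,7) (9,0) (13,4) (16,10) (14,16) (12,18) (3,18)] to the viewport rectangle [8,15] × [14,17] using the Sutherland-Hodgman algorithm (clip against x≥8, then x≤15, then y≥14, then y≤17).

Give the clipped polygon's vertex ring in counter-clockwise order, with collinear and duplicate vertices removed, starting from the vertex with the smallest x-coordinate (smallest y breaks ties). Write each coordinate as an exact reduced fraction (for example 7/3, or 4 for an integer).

1. After x ≥ 8: [(8,7/5) (9,0) (13,4) (16,10) (14,16) (12,18) (8,18)]
2. After x ≤ 15: [(8,7/5) (9,0) (13,4) (15,8) (15,13) (14,16) (12,18) (8,18)]
3. After y ≥ 14: [(8,14) (44/3,14) (14,16) (12,18) (8,18)]
4. After y ≤ 17: [(8,17) (8,14) (44/3,14) (14,16) (13,17)]
5. Canonical ring: [(8,14) (44/3,14) (14,16) (13,17) (8,17)]

Clipped polygon: [(8,14) (44/3,14) (14,16) (13,17) (8,17)]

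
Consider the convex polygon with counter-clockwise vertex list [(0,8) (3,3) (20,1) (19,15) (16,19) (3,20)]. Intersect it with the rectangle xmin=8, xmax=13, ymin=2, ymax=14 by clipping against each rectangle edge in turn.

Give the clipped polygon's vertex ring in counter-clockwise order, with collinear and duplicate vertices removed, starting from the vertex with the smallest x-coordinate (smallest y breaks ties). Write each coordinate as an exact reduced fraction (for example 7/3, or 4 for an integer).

Clipped polygon: [(8,41/17) (23/2,2) (13,2) (13,14) (8,14)]

1. After x ≥ 8: [(8,41/17) (20,1) (19,15) (16,19) (8,255/13)]
2. After x ≤ 13: [(8,41/17) (13,31/17) (13,250/13) (8,255/13)]
3. After y ≥ 2: [(8,41/17) (23/2,2) (13,2) (13,250/13) (8,255/13)]
4. After y ≤ 14: [(8,14) (8,41/17) (23/2,2) (13,2) (13,14)]
5. Canonical ring: [(8,41/17) (23/2,2) (13,2) (13,14) (8,14)]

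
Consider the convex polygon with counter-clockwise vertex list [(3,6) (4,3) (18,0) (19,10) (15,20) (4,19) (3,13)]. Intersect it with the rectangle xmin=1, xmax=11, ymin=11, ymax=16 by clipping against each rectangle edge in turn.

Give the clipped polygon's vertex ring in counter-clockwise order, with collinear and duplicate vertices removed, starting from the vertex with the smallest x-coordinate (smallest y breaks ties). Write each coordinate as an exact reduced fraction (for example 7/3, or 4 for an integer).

Clipped polygon: [(3,11) (11,11) (11,16) (7/2,16) (3,13)]

1. After x ≥ 1: [(3,6) (4,3) (18,0) (19,10) (15,20) (4,19) (3,13)]
2. After x ≤ 11: [(3,6) (4,3) (11,3/2) (11,216/11) (4,19) (3,13)]
3. After y ≥ 11: [(3,11) (11,11) (11,216/11) (4,19) (3,13)]
4. After y ≤ 16: [(3,11) (11,11) (11,16) (7/2,16) (3,13)]
5. Canonical ring: [(3,11) (11,11) (11,16) (7/2,16) (3,13)]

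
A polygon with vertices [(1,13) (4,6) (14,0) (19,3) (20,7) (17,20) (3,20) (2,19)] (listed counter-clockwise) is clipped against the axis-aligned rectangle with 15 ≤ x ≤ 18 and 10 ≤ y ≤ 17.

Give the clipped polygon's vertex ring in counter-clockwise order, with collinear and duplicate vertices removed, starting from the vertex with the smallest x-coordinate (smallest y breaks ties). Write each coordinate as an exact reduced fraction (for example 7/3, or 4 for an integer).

1. After x ≥ 15: [(15,3/5) (19,3) (20,7) (17,20) (15,20)]
2. After x ≤ 18: [(15,3/5) (18,12/5) (18,47/3) (17,20) (15,20)]
3. After y ≥ 10: [(15,10) (18,10) (18,47/3) (17,20) (15,20)]
4. After y ≤ 17: [(15,17) (15,10) (18,10) (18,47/3) (230/13,17)]
5. Canonical ring: [(15,10) (18,10) (18,47/3) (230/13,17) (15,17)]

Clipped polygon: [(15,10) (18,10) (18,47/3) (230/13,17) (15,17)]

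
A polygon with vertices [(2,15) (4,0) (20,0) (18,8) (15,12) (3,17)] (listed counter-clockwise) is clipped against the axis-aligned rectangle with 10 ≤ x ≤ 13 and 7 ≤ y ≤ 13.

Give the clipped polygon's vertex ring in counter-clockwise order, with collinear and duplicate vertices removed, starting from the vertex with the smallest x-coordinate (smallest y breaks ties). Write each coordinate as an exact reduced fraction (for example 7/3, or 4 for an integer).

Clipped polygon: [(10,7) (13,7) (13,77/6) (63/5,13) (10,13)]

1. After x ≥ 10: [(10,0) (20,0) (18,8) (15,12) (10,169/12)]
2. After x ≤ 13: [(10,0) (13,0) (13,77/6) (10,169/12)]
3. After y ≥ 7: [(10,7) (13,7) (13,77/6) (10,169/12)]
4. After y ≤ 13: [(10,13) (10,7) (13,7) (13,77/6) (63/5,13)]
5. Canonical ring: [(10,7) (13,7) (13,77/6) (63/5,13) (10,13)]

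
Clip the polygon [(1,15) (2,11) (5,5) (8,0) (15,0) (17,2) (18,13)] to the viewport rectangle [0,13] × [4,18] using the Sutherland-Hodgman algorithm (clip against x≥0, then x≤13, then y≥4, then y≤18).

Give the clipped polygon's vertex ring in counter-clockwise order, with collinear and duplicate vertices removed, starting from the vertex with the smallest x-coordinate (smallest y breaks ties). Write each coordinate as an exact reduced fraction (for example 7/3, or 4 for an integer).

1. After x ≥ 0: [(1,15) (2,11) (5,5) (8,0) (15,0) (17,2) (18,13)]
2. After x ≤ 13: [(13,231/17) (1,15) (2,11) (5,5) (8,0) (13,0)]
3. After y ≥ 4: [(13,4) (13,231/17) (1,15) (2,11) (5,5) (28/5,4)]
4. After y ≤ 18: [(13,4) (13,231/17) (1,15) (2,11) (5,5) (28/5,4)]
5. Canonical ring: [(1,15) (2,11) (5,5) (28/5,4) (13,4) (13,231/17)]

Clipped polygon: [(1,15) (2,11) (5,5) (28/5,4) (13,4) (13,231/17)]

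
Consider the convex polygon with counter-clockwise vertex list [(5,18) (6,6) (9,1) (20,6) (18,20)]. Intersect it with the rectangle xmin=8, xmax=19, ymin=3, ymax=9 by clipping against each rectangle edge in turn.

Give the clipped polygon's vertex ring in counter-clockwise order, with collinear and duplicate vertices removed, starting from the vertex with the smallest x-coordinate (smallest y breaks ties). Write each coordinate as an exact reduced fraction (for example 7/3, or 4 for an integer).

Clipped polygon: [(8,3) (67/5,3) (19,61/11) (19,9) (8,9)]

1. After x ≥ 8: [(8,240/13) (8,8/3) (9,1) (20,6) (18,20)]
2. After x ≤ 19: [(8,240/13) (8,8/3) (9,1) (19,61/11) (19,13) (18,20)]
3. After y ≥ 3: [(8,240/13) (8,3) (67/5,3) (19,61/11) (19,13) (18,20)]
4. After y ≤ 9: [(8,9) (8,3) (67/5,3) (19,61/11) (19,9)]
5. Canonical ring: [(8,3) (67/5,3) (19,61/11) (19,9) (8,9)]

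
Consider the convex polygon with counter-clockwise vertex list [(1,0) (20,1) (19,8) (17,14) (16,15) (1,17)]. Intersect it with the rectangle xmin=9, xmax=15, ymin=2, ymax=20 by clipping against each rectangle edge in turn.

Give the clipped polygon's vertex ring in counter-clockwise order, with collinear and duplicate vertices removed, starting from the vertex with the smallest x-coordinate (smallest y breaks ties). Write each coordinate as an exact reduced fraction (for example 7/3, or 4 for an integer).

1. After x ≥ 9: [(9,8/19) (20,1) (19,8) (17,14) (16,15) (9,239/15)]
2. After x ≤ 15: [(9,8/19) (15,14/19) (15,227/15) (9,239/15)]
3. After y ≥ 2: [(9,2) (15,2) (15,227/15) (9,239/15)]
4. After y ≤ 20: [(9,2) (15,2) (15,227/15) (9,239/15)]
5. Canonical ring: [(9,2) (15,2) (15,227/15) (9,239/15)]

Clipped polygon: [(9,2) (15,2) (15,227/15) (9,239/15)]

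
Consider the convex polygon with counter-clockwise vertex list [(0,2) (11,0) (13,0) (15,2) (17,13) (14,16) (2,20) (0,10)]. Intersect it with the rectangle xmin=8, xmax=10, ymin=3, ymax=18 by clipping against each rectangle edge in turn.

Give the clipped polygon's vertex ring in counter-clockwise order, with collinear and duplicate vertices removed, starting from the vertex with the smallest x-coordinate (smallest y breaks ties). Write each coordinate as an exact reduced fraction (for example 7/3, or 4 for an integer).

1. After x ≥ 8: [(8,6/11) (11,0) (13,0) (15,2) (17,13) (14,16) (8,18)]
2. After x ≤ 10: [(8,6/11) (10,2/11) (10,52/3) (8,18)]
3. After y ≥ 3: [(8,3) (10,3) (10,52/3) (8,18)]
4. After y ≤ 18: [(8,3) (10,3) (10,52/3) (8,18)]
5. Canonical ring: [(8,3) (10,3) (10,52/3) (8,18)]

Clipped polygon: [(8,3) (10,3) (10,52/3) (8,18)]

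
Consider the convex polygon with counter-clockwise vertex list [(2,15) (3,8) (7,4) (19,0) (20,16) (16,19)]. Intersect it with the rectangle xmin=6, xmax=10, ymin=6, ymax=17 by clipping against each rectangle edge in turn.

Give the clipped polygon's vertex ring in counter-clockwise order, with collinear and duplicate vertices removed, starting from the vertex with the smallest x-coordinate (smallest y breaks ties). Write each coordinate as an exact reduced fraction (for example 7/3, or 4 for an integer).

1. After x ≥ 6: [(6,113/7) (6,5) (7,4) (19,0) (20,16) (16,19)]
2. After x ≤ 10: [(10,121/7) (6,113/7) (6,5) (7,4) (10,3)]
3. After y ≥ 6: [(10,6) (10,121/7) (6,113/7) (6,6)]
4. After y ≤ 17: [(10,6) (10,17) (9,17) (6,113/7) (6,6)]
5. Canonical ring: [(6,6) (10,6) (10,17) (9,17) (6,113/7)]

Clipped polygon: [(6,6) (10,6) (10,17) (9,17) (6,113/7)]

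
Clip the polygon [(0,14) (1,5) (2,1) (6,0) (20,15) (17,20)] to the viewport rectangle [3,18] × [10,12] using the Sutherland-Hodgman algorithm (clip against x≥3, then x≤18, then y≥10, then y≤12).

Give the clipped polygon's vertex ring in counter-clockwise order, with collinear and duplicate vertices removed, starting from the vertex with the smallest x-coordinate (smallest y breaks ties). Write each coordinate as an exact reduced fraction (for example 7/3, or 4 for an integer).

1. After x ≥ 3: [(3,256/17) (3,3/4) (6,0) (20,15) (17,20)]
2. After x ≤ 18: [(3,256/17) (3,3/4) (6,0) (18,90/7) (18,55/3) (17,20)]
3. After y ≥ 10: [(3,256/17) (3,10) (46/3,10) (18,90/7) (18,55/3) (17,20)]
4. After y ≤ 12: [(3,12) (3,10) (46/3,10) (86/5,12)]
5. Canonical ring: [(3,10) (46/3,10) (86/5,12) (3,12)]

Clipped polygon: [(3,10) (46/3,10) (86/5,12) (3,12)]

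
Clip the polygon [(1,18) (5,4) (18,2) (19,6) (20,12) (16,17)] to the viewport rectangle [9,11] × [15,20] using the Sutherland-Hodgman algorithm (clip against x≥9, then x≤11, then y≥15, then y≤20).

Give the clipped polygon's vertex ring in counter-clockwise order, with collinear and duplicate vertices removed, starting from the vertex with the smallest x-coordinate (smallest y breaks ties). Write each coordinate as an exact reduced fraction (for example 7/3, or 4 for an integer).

1. After x ≥ 9: [(9,262/15) (9,44/13) (18,2) (19,6) (20,12) (16,17)]
2. After x ≤ 11: [(11,52/3) (9,262/15) (9,44/13) (11,40/13)]
3. After y ≥ 15: [(11,15) (11,52/3) (9,262/15) (9,15)]
4. After y ≤ 20: [(11,15) (11,52/3) (9,262/15) (9,15)]
5. Canonical ring: [(9,15) (11,15) (11,52/3) (9,262/15)]

Clipped polygon: [(9,15) (11,15) (11,52/3) (9,262/15)]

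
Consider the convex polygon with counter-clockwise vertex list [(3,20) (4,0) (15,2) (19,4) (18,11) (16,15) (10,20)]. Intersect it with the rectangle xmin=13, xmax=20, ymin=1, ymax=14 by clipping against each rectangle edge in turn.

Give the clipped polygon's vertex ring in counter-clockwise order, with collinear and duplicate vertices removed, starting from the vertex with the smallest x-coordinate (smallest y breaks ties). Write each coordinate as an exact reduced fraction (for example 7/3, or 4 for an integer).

Clipped polygon: [(13,18/11) (15,2) (19,4) (18,11) (33/2,14) (13,14)]

1. After x ≥ 13: [(13,18/11) (15,2) (19,4) (18,11) (16,15) (13,35/2)]
2. After x ≤ 20: [(13,18/11) (15,2) (19,4) (18,11) (16,15) (13,35/2)]
3. After y ≥ 1: [(13,18/11) (15,2) (19,4) (18,11) (16,15) (13,35/2)]
4. After y ≤ 14: [(13,14) (13,18/11) (15,2) (19,4) (18,11) (33/2,14)]
5. Canonical ring: [(13,18/11) (15,2) (19,4) (18,11) (33/2,14) (13,14)]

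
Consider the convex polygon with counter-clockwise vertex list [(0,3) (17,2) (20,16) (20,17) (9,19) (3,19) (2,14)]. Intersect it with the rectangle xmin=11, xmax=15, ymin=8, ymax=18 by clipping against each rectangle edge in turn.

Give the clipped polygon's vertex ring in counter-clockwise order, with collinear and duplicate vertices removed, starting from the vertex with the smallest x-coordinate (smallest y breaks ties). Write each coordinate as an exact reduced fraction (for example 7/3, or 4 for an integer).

Clipped polygon: [(11,8) (15,8) (15,197/11) (29/2,18) (11,18)]

1. After x ≥ 11: [(11,40/17) (17,2) (20,16) (20,17) (11,205/11)]
2. After x ≤ 15: [(11,40/17) (15,36/17) (15,197/11) (11,205/11)]
3. After y ≥ 8: [(11,8) (15,8) (15,197/11) (11,205/11)]
4. After y ≤ 18: [(11,18) (11,8) (15,8) (15,197/11) (29/2,18)]
5. Canonical ring: [(11,8) (15,8) (15,197/11) (29/2,18) (11,18)]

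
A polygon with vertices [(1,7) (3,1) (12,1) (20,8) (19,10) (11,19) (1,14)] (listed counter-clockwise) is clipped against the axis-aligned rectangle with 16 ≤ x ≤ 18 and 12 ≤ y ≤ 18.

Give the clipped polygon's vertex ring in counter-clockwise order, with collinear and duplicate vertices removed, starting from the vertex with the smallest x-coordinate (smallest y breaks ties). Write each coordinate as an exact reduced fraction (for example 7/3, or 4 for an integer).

1. After x ≥ 16: [(16,9/2) (20,8) (19,10) (16,107/8)]
2. After x ≤ 18: [(16,9/2) (18,25/4) (18,89/8) (16,107/8)]
3. After y ≥ 12: [(16,12) (155/9,12) (16,107/8)]
4. After y ≤ 18: [(16,12) (155/9,12) (16,107/8)]
5. Canonical ring: [(16,12) (155/9,12) (16,107/8)]

Clipped polygon: [(16,12) (155/9,12) (16,107/8)]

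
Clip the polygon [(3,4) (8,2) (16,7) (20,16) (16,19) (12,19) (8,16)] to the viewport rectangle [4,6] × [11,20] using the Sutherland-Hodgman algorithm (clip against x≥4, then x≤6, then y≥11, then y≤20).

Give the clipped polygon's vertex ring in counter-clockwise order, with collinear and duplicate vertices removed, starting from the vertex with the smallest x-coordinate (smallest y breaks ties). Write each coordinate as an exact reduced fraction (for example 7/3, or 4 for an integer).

1. After x ≥ 4: [(4,32/5) (4,18/5) (8,2) (16,7) (20,16) (16,19) (12,19) (8,16)]
2. After x ≤ 6: [(6,56/5) (4,32/5) (4,18/5) (6,14/5)]
3. After y ≥ 11: [(6,11) (6,56/5) (71/12,11)]
4. After y ≤ 20: [(6,11) (6,56/5) (71/12,11)]
5. Canonical ring: [(71/12,11) (6,11) (6,56/5)]

Clipped polygon: [(71/12,11) (6,11) (6,56/5)]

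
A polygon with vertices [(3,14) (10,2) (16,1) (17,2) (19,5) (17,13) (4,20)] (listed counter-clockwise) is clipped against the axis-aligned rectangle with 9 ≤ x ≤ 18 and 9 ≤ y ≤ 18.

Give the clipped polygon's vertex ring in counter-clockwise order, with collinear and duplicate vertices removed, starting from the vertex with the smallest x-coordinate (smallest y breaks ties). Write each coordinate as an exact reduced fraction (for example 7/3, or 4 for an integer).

1. After x ≥ 9: [(9,26/7) (10,2) (16,1) (17,2) (19,5) (17,13) (9,225/13)]
2. After x ≤ 18: [(9,26/7) (10,2) (16,1) (17,2) (18,7/2) (18,9) (17,13) (9,225/13)]
3. After y ≥ 9: [(9,9) (18,9) (18,9) (17,13) (9,225/13)]
4. After y ≤ 18: [(9,9) (18,9) (18,9) (17,13) (9,225/13)]
5. Canonical ring: [(9,9) (18,9) (17,13) (9,225/13)]

Clipped polygon: [(9,9) (18,9) (17,13) (9,225/13)]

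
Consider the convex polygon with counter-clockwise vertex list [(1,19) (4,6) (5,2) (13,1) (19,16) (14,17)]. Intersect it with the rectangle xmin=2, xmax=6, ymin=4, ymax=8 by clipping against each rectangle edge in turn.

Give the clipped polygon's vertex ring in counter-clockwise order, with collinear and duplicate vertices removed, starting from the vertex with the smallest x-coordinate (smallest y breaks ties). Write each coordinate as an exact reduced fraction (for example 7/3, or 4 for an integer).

1. After x ≥ 2: [(2,245/13) (2,44/3) (4,6) (5,2) (13,1) (19,16) (14,17)]
2. After x ≤ 6: [(6,237/13) (2,245/13) (2,44/3) (4,6) (5,2) (6,15/8)]
3. After y ≥ 4: [(6,4) (6,237/13) (2,245/13) (2,44/3) (4,6) (9/2,4)]
4. After y ≤ 8: [(6,4) (6,8) (46/13,8) (4,6) (9/2,4)]
5. Canonical ring: [(46/13,8) (4,6) (9/2,4) (6,4) (6,8)]

Clipped polygon: [(46/13,8) (4,6) (9/2,4) (6,4) (6,8)]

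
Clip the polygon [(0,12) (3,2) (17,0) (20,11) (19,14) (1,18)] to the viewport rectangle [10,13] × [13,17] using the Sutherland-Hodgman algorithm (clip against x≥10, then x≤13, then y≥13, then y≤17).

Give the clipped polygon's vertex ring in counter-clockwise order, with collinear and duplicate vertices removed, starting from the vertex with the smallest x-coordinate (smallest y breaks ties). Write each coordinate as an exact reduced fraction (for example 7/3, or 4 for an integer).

Clipped polygon: [(10,13) (13,13) (13,46/3) (10,16)]

1. After x ≥ 10: [(10,1) (17,0) (20,11) (19,14) (10,16)]
2. After x ≤ 13: [(10,1) (13,4/7) (13,46/3) (10,16)]
3. After y ≥ 13: [(10,13) (13,13) (13,46/3) (10,16)]
4. After y ≤ 17: [(10,13) (13,13) (13,46/3) (10,16)]
5. Canonical ring: [(10,13) (13,13) (13,46/3) (10,16)]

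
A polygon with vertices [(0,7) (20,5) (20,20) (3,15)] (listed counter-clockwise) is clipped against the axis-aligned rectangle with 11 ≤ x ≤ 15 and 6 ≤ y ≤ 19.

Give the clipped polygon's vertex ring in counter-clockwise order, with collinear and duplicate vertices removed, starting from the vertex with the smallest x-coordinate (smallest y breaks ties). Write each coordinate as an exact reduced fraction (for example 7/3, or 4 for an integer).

1. After x ≥ 11: [(11,59/10) (20,5) (20,20) (11,295/17)]
2. After x ≤ 15: [(11,59/10) (15,11/2) (15,315/17) (11,295/17)]
3. After y ≥ 6: [(11,6) (15,6) (15,315/17) (11,295/17)]
4. After y ≤ 19: [(11,6) (15,6) (15,315/17) (11,295/17)]
5. Canonical ring: [(11,6) (15,6) (15,315/17) (11,295/17)]

Clipped polygon: [(11,6) (15,6) (15,315/17) (11,295/17)]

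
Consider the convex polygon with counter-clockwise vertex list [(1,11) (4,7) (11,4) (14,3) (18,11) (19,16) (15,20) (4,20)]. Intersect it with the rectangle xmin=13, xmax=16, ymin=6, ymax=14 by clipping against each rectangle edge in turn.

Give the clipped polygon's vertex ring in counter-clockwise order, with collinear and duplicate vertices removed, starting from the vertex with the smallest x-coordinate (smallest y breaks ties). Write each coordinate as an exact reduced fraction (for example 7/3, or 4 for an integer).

1. After x ≥ 13: [(13,10/3) (14,3) (18,11) (19,16) (15,20) (13,20)]
2. After x ≤ 16: [(13,10/3) (14,3) (16,7) (16,19) (15,20) (13,20)]
3. After y ≥ 6: [(13,6) (31/2,6) (16,7) (16,19) (15,20) (13,20)]
4. After y ≤ 14: [(13,14) (13,6) (31/2,6) (16,7) (16,14)]
5. Canonical ring: [(13,6) (31/2,6) (16,7) (16,14) (13,14)]

Clipped polygon: [(13,6) (31/2,6) (16,7) (16,14) (13,14)]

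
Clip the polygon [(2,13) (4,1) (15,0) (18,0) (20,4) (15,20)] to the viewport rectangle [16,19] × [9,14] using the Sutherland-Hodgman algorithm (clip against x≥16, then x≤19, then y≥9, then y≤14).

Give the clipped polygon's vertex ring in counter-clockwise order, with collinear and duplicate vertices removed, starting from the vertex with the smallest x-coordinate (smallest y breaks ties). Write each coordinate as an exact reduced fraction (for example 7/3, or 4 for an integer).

Clipped polygon: [(16,9) (295/16,9) (135/8,14) (16,14)]

1. After x ≥ 16: [(16,0) (18,0) (20,4) (16,84/5)]
2. After x ≤ 19: [(16,0) (18,0) (19,2) (19,36/5) (16,84/5)]
3. After y ≥ 9: [(16,9) (295/16,9) (16,84/5)]
4. After y ≤ 14: [(16,14) (16,9) (295/16,9) (135/8,14)]
5. Canonical ring: [(16,9) (295/16,9) (135/8,14) (16,14)]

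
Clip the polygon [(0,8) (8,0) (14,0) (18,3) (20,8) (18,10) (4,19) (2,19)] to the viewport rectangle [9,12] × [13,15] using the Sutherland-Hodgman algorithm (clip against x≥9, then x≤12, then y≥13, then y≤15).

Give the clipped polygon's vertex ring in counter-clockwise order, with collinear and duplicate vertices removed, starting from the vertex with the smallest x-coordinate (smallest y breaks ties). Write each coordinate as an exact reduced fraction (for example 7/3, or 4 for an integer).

1. After x ≥ 9: [(9,0) (14,0) (18,3) (20,8) (18,10) (9,221/14)]
2. After x ≤ 12: [(9,0) (12,0) (12,97/7) (9,221/14)]
3. After y ≥ 13: [(9,13) (12,13) (12,97/7) (9,221/14)]
4. After y ≤ 15: [(9,15) (9,13) (12,13) (12,97/7) (92/9,15)]
5. Canonical ring: [(9,13) (12,13) (12,97/7) (92/9,15) (9,15)]

Clipped polygon: [(9,13) (12,13) (12,97/7) (92/9,15) (9,15)]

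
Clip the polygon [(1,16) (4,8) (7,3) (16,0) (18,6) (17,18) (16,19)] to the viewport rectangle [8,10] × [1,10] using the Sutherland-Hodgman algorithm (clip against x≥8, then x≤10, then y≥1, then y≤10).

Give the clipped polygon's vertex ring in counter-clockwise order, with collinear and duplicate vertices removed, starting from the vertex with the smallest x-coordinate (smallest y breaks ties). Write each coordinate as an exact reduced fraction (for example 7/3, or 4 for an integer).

Clipped polygon: [(8,8/3) (10,2) (10,10) (8,10)]

1. After x ≥ 8: [(8,87/5) (8,8/3) (16,0) (18,6) (17,18) (16,19)]
2. After x ≤ 10: [(10,89/5) (8,87/5) (8,8/3) (10,2)]
3. After y ≥ 1: [(10,89/5) (8,87/5) (8,8/3) (10,2)]
4. After y ≤ 10: [(10,10) (8,10) (8,8/3) (10,2)]
5. Canonical ring: [(8,8/3) (10,2) (10,10) (8,10)]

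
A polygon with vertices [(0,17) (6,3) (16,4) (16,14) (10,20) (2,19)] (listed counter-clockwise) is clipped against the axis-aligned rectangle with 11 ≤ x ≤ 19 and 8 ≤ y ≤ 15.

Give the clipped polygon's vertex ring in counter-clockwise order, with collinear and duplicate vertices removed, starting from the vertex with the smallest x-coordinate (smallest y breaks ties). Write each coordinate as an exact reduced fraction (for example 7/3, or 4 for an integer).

Clipped polygon: [(11,8) (16,8) (16,14) (15,15) (11,15)]

1. After x ≥ 11: [(11,7/2) (16,4) (16,14) (11,19)]
2. After x ≤ 19: [(11,7/2) (16,4) (16,14) (11,19)]
3. After y ≥ 8: [(11,8) (16,8) (16,14) (11,19)]
4. After y ≤ 15: [(11,15) (11,8) (16,8) (16,14) (15,15)]
5. Canonical ring: [(11,8) (16,8) (16,14) (15,15) (11,15)]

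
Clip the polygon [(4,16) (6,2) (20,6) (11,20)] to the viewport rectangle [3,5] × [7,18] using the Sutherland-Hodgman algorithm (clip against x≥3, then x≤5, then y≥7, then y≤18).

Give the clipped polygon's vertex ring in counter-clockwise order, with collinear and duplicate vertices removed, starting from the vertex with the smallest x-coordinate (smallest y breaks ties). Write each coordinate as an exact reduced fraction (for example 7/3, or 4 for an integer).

Clipped polygon: [(4,16) (5,9) (5,116/7)]

1. After x ≥ 3: [(4,16) (6,2) (20,6) (11,20)]
2. After x ≤ 5: [(5,116/7) (4,16) (5,9)]
3. After y ≥ 7: [(5,116/7) (4,16) (5,9)]
4. After y ≤ 18: [(5,116/7) (4,16) (5,9)]
5. Canonical ring: [(4,16) (5,9) (5,116/7)]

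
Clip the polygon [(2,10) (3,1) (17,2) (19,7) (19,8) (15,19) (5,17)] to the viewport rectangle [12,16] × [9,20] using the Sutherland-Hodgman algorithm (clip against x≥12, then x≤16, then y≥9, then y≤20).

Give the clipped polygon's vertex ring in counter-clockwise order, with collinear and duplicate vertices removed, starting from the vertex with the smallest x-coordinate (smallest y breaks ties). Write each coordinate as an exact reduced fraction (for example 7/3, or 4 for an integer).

Clipped polygon: [(12,9) (16,9) (16,65/4) (15,19) (12,92/5)]

1. After x ≥ 12: [(12,23/14) (17,2) (19,7) (19,8) (15,19) (12,92/5)]
2. After x ≤ 16: [(12,23/14) (16,27/14) (16,65/4) (15,19) (12,92/5)]
3. After y ≥ 9: [(12,9) (16,9) (16,65/4) (15,19) (12,92/5)]
4. After y ≤ 20: [(12,9) (16,9) (16,65/4) (15,19) (12,92/5)]
5. Canonical ring: [(12,9) (16,9) (16,65/4) (15,19) (12,92/5)]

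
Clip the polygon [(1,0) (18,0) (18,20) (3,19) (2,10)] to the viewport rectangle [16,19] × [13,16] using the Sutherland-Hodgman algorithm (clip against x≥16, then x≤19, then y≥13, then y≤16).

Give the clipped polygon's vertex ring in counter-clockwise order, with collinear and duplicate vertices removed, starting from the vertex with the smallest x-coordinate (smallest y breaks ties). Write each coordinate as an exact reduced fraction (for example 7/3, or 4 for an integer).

1. After x ≥ 16: [(16,0) (18,0) (18,20) (16,298/15)]
2. After x ≤ 19: [(16,0) (18,0) (18,20) (16,298/15)]
3. After y ≥ 13: [(16,13) (18,13) (18,20) (16,298/15)]
4. After y ≤ 16: [(16,16) (16,13) (18,13) (18,16)]
5. Canonical ring: [(16,13) (18,13) (18,16) (16,16)]

Clipped polygon: [(16,13) (18,13) (18,16) (16,16)]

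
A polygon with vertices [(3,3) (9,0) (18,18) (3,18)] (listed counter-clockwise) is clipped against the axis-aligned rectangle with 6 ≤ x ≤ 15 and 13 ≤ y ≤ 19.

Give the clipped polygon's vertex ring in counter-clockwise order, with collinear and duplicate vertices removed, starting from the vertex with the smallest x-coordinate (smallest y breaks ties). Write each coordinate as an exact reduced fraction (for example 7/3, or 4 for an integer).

1. After x ≥ 6: [(6,3/2) (9,0) (18,18) (6,18)]
2. After x ≤ 15: [(6,3/2) (9,0) (15,12) (15,18) (6,18)]
3. After y ≥ 13: [(6,13) (15,13) (15,18) (6,18)]
4. After y ≤ 19: [(6,13) (15,13) (15,18) (6,18)]
5. Canonical ring: [(6,13) (15,13) (15,18) (6,18)]

Clipped polygon: [(6,13) (15,13) (15,18) (6,18)]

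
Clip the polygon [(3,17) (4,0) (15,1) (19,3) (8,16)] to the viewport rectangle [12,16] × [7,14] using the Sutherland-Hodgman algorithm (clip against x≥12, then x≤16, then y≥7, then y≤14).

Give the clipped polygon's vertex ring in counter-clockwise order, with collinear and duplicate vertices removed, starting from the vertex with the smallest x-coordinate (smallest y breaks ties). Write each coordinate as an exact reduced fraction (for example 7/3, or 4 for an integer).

1. After x ≥ 12: [(12,8/11) (15,1) (19,3) (12,124/11)]
2. After x ≤ 16: [(12,8/11) (15,1) (16,3/2) (16,72/11) (12,124/11)]
3. After y ≥ 7: [(12,7) (203/13,7) (12,124/11)]
4. After y ≤ 14: [(12,7) (203/13,7) (12,124/11)]
5. Canonical ring: [(12,7) (203/13,7) (12,124/11)]

Clipped polygon: [(12,7) (203/13,7) (12,124/11)]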